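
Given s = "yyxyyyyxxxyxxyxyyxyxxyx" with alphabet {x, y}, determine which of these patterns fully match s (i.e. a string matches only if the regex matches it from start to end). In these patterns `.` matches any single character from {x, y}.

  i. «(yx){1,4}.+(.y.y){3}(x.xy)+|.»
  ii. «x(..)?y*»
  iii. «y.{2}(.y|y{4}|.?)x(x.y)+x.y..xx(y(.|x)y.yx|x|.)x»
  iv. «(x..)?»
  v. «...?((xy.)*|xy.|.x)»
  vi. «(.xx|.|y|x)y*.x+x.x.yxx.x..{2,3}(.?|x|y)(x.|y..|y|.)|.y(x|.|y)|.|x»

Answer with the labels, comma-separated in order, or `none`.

iii

i → no match
ii → no match — must start with "x"
iii → match
iv → no match
v → no match
vi → no match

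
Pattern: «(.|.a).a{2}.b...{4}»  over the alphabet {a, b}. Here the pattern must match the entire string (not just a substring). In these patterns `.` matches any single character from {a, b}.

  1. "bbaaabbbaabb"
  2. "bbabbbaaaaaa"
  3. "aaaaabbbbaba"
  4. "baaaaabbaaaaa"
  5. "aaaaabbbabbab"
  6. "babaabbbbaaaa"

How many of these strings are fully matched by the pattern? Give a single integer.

5

1 → match
2 → no match
3 → match
4 → match
5 → match
6 → match
Total matched: 5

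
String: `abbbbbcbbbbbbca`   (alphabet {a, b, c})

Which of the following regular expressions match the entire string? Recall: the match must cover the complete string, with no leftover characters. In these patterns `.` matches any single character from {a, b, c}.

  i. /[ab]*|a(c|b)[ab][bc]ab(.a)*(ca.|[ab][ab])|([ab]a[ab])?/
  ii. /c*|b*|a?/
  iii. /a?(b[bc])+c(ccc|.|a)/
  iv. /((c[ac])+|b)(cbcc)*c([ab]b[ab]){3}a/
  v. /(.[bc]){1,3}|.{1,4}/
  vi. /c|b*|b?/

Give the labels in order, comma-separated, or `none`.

i → no match
ii → no match
iii → match
iv → no match
v → no match
vi → no match

iii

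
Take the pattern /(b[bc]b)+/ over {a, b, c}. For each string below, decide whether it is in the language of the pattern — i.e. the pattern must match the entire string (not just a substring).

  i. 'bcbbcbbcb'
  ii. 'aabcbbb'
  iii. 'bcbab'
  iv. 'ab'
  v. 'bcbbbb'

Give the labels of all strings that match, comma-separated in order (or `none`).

i, v

i. 'bcbbcbbcb' → match
ii. 'aabcbbb' → no match — must start with 'b'
iii. 'bcbab' → no match
iv. 'ab' → no match — must start with 'b'
v. 'bcbbbb' → match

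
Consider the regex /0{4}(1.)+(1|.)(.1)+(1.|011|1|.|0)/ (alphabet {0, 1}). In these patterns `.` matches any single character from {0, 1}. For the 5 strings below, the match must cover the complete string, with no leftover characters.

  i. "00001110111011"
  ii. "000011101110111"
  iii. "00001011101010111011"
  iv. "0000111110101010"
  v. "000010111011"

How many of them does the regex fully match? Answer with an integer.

i → match
ii → match
iii → match
iv → match
v → match
Total matched: 5

5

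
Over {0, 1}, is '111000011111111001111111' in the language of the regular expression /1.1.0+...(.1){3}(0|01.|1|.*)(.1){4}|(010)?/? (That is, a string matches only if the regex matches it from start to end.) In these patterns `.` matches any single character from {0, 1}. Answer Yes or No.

Yes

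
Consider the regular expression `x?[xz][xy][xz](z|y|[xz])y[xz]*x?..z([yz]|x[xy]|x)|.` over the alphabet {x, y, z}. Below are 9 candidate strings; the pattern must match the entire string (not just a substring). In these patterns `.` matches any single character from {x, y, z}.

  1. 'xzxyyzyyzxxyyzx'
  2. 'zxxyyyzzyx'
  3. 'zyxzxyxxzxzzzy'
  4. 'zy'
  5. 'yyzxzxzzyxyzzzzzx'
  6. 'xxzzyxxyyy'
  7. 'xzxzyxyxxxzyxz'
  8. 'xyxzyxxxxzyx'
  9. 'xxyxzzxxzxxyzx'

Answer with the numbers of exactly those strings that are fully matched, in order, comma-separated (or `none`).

none

1 → no match
2 → no match
3 → no match
4 → no match
5 → no match
6 → no match
7 → no match
8 → no match
9 → no match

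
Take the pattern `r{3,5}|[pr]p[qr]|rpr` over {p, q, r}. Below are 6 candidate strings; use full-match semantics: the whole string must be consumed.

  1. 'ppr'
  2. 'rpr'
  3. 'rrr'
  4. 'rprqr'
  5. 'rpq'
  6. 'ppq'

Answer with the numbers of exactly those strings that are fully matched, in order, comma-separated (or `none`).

1, 2, 3, 5, 6

1 → match
2 → match
3 → match
4 → no match
5 → match
6 → match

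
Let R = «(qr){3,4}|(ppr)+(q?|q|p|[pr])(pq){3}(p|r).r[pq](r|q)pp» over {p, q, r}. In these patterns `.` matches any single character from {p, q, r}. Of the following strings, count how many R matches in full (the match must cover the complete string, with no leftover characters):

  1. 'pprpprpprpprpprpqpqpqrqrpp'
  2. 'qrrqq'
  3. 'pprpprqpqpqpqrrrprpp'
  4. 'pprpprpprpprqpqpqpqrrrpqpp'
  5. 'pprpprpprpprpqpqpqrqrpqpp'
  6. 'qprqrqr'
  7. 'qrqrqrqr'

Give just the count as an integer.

1 → no match
2. 'qrrqq' → no match
3 → match
4 → match
5 → match
6. 'qprqrqr' → no match
7. 'qrqrqrqr' → match
Total matched: 4

4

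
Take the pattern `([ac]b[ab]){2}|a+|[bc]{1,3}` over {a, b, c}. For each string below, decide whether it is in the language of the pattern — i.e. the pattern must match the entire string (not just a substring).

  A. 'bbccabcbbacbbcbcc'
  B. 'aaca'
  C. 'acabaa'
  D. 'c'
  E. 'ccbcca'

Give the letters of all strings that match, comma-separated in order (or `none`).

A → no match
B → no match
C → no match
D → match
E → no match

D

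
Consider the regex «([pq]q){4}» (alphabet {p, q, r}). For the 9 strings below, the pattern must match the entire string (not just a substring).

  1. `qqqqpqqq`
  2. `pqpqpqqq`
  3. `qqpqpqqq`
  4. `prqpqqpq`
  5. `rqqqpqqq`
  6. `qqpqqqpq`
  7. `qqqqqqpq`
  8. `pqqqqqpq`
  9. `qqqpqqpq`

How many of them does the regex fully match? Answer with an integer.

6

1 → match
2 → match
3 → match
4 → no match
5 → no match
6 → match
7 → match
8 → match
9 → no match
Total matched: 6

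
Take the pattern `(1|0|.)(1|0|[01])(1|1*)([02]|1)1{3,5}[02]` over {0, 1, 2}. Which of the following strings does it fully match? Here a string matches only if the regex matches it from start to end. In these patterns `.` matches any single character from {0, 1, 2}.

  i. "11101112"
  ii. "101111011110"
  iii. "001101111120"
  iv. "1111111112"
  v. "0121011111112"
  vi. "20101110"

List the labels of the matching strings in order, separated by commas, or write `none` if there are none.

i, ii, iv, vi

i → match
ii → match
iii → no match
iv → match
v → no match
vi → match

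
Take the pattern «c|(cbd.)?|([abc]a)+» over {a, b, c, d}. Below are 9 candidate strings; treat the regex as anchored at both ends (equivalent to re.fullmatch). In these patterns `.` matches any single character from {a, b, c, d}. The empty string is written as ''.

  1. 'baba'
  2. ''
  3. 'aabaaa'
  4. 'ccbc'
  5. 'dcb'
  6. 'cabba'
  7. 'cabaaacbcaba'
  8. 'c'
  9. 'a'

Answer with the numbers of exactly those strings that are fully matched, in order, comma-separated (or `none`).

1 → match
2 → match
3 → match
4 → no match
5 → no match
6 → no match
7 → no match
8 → match
9 → no match

1, 2, 3, 8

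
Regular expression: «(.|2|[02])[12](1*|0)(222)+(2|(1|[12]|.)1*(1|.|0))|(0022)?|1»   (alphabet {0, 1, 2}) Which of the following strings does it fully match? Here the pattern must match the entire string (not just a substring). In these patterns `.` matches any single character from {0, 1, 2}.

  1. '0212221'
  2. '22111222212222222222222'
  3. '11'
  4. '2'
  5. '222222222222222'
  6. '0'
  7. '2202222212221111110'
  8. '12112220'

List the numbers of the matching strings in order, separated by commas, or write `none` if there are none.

1 → no match
2 → no match
3 → no match
4 → no match
5 → match
6 → no match
7 → no match
8 → no match

5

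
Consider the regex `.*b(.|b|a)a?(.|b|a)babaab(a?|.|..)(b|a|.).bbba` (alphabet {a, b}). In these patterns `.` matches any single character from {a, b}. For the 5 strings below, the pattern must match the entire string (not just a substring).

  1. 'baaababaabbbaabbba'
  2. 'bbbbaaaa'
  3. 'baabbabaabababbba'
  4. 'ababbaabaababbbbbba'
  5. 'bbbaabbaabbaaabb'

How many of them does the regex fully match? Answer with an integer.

1 → match
2 → no match — must end with 'bbba'
3 → match
4 → no match
5 → no match — must end with 'bbba'
Total matched: 2

2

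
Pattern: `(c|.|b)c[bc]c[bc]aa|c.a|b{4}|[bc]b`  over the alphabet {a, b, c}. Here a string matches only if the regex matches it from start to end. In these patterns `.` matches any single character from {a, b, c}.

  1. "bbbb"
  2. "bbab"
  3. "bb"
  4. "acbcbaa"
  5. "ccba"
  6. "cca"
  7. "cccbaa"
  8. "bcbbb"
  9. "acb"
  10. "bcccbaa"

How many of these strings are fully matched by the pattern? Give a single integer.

1 → match
2 → no match
3 → match
4 → match
5 → no match
6 → match
7 → no match
8 → no match
9 → no match
10 → match
Total matched: 5

5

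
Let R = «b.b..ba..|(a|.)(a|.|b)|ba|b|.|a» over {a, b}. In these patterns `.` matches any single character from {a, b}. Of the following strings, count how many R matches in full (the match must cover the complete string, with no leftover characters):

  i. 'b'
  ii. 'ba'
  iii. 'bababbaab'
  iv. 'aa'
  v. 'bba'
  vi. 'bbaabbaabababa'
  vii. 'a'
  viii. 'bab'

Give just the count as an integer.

i. 'b' → match
ii. 'ba' → match
iii. 'bababbaab' → match
iv. 'aa' → match
v. 'bba' → no match
vi → no match
vii. 'a' → match
viii. 'bab' → no match
Total matched: 5

5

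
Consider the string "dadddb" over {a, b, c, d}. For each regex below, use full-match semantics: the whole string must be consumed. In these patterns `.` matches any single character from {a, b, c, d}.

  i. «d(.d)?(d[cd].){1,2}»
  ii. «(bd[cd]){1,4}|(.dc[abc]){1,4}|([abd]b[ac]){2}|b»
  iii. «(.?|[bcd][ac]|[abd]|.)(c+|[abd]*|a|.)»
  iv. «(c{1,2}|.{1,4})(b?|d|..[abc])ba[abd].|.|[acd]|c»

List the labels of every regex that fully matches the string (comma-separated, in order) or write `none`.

i → match
ii → no match
iii → match
iv → no match

i, iii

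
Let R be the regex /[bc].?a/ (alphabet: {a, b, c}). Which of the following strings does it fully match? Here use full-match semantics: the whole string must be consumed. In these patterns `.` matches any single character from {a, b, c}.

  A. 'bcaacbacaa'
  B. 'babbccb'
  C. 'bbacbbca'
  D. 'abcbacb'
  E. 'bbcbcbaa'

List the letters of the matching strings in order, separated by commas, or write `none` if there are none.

A → no match
B → no match — must end with 'a'
C → no match
D → no match — must end with 'a'
E → no match

none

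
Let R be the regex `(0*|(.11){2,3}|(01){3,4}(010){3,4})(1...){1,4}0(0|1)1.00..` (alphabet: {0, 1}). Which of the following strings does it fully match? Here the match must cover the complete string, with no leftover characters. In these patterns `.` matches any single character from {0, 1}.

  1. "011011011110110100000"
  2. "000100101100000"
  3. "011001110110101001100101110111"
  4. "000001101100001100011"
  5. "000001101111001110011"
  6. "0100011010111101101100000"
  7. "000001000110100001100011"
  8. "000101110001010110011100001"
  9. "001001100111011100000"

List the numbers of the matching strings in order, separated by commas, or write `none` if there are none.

1 → no match
2 → match
3 → no match
4 → match
5 → match
6 → no match
7 → no match
8 → no match
9 → no match

2, 4, 5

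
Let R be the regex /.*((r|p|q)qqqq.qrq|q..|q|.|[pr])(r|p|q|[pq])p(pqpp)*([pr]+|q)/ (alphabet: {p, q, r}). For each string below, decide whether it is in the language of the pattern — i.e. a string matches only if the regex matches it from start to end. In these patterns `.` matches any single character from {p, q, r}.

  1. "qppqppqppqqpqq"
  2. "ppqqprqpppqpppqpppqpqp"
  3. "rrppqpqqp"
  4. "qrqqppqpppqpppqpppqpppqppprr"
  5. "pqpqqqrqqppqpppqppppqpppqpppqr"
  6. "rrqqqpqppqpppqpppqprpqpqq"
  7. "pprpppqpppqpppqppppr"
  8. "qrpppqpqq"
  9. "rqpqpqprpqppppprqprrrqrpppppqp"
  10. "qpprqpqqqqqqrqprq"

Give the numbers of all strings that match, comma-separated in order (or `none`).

4, 7

1 → no match
2 → no match
3. "rrppqpqqp" → no match
4 → match
5 → no match
6 → no match
7 → match
8. "qrpppqpqq" → no match
9 → no match
10 → no match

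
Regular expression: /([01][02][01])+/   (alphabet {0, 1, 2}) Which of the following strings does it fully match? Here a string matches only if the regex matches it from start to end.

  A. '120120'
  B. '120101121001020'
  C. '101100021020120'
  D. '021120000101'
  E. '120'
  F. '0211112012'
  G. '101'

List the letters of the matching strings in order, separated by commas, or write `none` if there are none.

A, B, C, D, E, G

A → match
B → match
C → match
D → match
E → match
F → no match
G → match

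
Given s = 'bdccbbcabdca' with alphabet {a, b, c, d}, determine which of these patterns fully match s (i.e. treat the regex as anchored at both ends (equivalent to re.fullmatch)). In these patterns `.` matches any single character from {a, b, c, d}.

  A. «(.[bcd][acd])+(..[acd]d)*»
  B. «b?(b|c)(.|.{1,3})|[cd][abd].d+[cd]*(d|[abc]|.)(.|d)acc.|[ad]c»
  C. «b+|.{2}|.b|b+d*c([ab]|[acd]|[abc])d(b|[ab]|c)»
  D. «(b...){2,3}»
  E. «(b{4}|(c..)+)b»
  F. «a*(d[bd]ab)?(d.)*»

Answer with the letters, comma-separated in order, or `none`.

A → no match
B → no match
C → no match
D → match
E → no match — must end with 'b'
F → no match

D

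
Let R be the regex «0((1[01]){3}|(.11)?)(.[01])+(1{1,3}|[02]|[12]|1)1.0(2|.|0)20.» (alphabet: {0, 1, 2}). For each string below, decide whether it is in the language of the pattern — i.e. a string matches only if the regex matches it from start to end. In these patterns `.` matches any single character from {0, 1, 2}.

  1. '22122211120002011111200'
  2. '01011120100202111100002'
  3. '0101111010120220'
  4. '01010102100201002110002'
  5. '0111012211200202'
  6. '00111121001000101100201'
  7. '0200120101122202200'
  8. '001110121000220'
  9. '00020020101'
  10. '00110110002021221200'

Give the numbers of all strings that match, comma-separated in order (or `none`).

none

1 → no match — must start with '0'
2 → no match
3 → no match
4 → no match
5 → no match
6 → no match
7 → no match
8 → no match
9 → no match
10 → no match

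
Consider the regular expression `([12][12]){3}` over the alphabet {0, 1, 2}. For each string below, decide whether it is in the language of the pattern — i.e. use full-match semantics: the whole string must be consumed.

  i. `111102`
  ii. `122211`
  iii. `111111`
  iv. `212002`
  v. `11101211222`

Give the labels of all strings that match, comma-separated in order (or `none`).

i → no match
ii → match
iii → match
iv → no match
v → no match

ii, iii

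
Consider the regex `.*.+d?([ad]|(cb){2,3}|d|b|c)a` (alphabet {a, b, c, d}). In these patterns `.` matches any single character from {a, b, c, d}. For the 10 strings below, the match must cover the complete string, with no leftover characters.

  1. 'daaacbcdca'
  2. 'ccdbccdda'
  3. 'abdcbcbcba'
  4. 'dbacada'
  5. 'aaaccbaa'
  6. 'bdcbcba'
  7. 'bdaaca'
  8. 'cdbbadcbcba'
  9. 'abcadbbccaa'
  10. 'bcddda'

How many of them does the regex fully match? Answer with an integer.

10

1 → match
2 → match
3 → match
4 → match
5 → match
6 → match
7 → match
8 → match
9 → match
10 → match
Total matched: 10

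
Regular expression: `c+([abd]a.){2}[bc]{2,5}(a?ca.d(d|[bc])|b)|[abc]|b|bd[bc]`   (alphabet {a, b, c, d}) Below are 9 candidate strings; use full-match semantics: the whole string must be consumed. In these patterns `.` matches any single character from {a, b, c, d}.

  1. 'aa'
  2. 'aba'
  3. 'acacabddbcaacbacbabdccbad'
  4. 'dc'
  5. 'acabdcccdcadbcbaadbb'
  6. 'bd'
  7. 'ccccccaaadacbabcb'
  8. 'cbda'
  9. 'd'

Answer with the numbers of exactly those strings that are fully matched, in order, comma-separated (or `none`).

none

1. 'aa' → no match
2. 'aba' → no match
3 → no match
4. 'dc' → no match
5 → no match
6. 'bd' → no match
7 → no match
8. 'cbda' → no match
9. 'd' → no match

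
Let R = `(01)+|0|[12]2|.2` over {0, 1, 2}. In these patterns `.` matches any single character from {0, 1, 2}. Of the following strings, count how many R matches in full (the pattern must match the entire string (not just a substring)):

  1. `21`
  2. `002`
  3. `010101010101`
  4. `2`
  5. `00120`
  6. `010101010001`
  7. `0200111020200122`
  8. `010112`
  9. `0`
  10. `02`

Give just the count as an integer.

3

1 → no match
2 → no match
3 → match
4 → no match
5 → no match
6 → no match
7 → no match
8 → no match
9 → match
10 → match
Total matched: 3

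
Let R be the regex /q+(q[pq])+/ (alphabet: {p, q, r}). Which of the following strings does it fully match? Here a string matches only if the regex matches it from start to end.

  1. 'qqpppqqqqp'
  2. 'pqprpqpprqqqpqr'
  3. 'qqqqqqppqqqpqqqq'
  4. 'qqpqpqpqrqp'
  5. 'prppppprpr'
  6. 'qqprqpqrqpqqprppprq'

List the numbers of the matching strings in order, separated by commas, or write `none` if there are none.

1 → no match
2 → no match — must start with 'q'
3 → no match
4 → no match
5 → no match — must start with 'q'
6 → no match

none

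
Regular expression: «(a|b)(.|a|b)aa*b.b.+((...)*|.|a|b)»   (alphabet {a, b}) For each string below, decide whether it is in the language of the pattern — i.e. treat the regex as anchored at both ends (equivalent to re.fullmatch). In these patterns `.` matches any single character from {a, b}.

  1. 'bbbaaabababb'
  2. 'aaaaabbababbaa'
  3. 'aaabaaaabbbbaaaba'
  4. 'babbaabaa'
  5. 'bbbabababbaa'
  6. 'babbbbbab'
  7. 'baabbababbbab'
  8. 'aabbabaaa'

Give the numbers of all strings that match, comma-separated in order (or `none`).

1 → no match
2 → no match
3 → no match
4 → no match
5 → no match
6 → no match
7 → no match
8 → no match

none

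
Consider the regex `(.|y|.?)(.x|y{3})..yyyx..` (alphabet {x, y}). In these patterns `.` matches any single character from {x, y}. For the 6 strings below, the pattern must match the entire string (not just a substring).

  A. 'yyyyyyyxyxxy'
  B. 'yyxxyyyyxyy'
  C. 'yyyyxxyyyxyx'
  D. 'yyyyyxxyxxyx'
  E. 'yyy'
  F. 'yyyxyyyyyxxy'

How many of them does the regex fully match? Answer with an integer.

A → no match
B → match
C → match
D → no match
E → no match
F → no match
Total matched: 2

2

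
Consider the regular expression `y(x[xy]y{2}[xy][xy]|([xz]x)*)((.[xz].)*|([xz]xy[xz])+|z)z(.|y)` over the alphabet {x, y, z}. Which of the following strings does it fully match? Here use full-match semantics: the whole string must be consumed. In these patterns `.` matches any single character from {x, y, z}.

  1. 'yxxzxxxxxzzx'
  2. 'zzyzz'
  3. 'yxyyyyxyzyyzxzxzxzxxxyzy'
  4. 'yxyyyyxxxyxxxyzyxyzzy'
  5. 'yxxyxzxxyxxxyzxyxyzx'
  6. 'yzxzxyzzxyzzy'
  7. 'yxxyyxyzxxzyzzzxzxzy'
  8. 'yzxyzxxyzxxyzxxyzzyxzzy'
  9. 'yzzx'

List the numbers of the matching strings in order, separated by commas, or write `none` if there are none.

1. 'yxxzxxxxxzzx' → match
2. 'zzyzz' → no match — must start with 'y'
3 → match
4 → no match
5 → match
6 → match
7 → no match
8 → no match
9. 'yzzx' → match

1, 3, 5, 6, 9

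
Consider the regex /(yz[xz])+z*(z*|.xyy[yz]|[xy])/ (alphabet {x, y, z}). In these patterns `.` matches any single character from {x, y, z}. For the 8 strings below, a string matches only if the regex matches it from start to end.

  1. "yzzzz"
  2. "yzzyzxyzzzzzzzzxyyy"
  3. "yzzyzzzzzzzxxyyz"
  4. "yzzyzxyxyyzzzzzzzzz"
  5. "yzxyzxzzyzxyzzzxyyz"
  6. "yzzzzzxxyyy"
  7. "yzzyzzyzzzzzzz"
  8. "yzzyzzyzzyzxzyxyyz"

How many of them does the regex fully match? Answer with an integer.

6

1 → match
2 → match
3 → match
4 → no match
5 → no match
6 → match
7 → match
8 → match
Total matched: 6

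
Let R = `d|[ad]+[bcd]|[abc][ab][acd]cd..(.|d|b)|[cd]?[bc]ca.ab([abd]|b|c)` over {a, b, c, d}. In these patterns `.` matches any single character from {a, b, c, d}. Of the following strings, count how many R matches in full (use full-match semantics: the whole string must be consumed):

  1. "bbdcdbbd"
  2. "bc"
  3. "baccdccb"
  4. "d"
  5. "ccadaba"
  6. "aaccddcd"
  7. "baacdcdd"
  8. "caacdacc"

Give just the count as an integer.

7

1 → match
2 → no match
3 → match
4 → match
5 → match
6 → match
7 → match
8 → match
Total matched: 7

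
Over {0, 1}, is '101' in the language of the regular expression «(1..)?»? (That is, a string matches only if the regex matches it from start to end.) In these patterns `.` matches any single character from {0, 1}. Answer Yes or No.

Yes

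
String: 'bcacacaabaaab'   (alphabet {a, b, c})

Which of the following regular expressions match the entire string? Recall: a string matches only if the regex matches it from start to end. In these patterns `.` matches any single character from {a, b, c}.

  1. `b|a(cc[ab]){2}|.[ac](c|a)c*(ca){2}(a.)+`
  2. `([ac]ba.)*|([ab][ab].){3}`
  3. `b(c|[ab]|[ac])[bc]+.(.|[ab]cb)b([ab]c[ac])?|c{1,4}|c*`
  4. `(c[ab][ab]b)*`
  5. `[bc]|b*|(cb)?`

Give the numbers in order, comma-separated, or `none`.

1 → match
2 → no match
3 → no match
4 → no match
5 → no match

1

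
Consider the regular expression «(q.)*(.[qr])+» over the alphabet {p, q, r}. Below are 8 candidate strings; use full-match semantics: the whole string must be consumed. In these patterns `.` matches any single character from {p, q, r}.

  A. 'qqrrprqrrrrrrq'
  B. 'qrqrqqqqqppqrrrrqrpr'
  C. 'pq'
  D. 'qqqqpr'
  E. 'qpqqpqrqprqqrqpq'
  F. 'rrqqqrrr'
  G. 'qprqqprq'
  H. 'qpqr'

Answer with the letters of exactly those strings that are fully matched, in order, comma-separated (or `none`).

A → match
B → match
C → match
D → match
E → match
F → match
G → no match
H → match

A, B, C, D, E, F, H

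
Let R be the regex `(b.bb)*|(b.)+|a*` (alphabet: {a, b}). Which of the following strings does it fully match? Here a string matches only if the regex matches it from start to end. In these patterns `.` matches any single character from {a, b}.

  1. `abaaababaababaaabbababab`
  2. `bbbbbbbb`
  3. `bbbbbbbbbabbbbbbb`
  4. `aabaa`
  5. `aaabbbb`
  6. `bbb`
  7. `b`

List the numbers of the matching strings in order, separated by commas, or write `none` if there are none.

2

1 → no match
2 → match
3 → no match
4 → no match
5 → no match
6 → no match
7 → no match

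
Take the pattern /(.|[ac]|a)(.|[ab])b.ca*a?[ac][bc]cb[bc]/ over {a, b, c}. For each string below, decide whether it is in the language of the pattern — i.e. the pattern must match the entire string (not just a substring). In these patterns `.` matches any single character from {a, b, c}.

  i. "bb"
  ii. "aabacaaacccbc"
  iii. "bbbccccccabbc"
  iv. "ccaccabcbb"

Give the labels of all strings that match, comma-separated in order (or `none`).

ii

i. "bb" → no match
ii → match
iii → no match
iv. "ccaccabcbb" → no match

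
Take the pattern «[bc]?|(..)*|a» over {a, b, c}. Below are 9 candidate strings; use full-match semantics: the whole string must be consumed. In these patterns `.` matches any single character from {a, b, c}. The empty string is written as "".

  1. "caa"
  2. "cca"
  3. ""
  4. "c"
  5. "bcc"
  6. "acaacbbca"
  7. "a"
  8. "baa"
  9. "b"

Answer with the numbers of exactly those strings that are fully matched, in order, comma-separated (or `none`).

3, 4, 7, 9

1 → no match
2 → no match
3 → match
4 → match
5 → no match
6 → no match
7 → match
8 → no match
9 → match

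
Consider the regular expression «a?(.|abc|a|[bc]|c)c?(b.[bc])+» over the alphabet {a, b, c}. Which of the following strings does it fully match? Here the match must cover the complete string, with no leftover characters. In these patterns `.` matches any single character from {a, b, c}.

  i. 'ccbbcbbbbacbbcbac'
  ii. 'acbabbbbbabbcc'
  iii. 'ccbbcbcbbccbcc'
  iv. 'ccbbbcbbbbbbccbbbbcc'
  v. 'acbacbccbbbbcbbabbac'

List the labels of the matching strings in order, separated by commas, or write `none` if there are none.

i → match
ii → match
iii → match
iv → no match
v → match

i, ii, iii, v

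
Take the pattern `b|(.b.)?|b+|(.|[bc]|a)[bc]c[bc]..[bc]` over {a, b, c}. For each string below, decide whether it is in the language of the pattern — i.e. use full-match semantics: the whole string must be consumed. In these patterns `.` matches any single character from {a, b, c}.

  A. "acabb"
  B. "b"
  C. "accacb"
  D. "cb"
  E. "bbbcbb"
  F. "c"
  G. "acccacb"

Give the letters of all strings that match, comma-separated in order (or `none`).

A → no match
B → match
C → no match
D → no match
E → no match
F → no match
G → match

B, G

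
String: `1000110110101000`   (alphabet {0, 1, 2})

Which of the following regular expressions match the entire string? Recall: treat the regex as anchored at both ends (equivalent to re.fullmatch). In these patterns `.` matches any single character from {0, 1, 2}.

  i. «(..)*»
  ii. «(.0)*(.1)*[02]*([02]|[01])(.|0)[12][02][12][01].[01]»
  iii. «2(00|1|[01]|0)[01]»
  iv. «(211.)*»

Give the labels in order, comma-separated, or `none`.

i, ii

i → match
ii → match
iii → no match — must start with `2`
iv → no match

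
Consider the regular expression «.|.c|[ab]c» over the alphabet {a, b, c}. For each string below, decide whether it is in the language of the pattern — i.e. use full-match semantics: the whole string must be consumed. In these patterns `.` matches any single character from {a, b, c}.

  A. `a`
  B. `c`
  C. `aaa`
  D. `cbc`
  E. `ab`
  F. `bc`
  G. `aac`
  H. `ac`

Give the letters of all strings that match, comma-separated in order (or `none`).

A → match
B → match
C → no match
D → no match
E → no match
F → match
G → no match
H → match

A, B, F, H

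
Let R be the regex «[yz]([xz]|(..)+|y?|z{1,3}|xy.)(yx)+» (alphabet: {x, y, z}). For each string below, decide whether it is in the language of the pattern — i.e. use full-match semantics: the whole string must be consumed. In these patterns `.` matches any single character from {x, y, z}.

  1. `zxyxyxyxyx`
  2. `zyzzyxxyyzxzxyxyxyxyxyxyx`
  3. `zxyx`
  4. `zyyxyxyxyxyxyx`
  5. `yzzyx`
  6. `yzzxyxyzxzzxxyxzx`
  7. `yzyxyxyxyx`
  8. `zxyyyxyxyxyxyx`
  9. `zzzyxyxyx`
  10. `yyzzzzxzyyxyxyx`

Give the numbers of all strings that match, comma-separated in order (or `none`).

1, 2, 3, 4, 5, 7, 8, 9, 10

1 → match
2 → match
3 → match
4 → match
5 → match
6 → no match — must end with `yx`
7 → match
8 → match
9 → match
10 → match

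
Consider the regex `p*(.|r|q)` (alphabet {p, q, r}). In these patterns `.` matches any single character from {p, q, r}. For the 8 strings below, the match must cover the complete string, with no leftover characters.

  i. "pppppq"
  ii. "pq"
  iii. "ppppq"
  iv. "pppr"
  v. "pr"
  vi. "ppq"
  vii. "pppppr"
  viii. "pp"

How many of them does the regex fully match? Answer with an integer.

8

i → match
ii → match
iii → match
iv → match
v → match
vi → match
vii → match
viii → match
Total matched: 8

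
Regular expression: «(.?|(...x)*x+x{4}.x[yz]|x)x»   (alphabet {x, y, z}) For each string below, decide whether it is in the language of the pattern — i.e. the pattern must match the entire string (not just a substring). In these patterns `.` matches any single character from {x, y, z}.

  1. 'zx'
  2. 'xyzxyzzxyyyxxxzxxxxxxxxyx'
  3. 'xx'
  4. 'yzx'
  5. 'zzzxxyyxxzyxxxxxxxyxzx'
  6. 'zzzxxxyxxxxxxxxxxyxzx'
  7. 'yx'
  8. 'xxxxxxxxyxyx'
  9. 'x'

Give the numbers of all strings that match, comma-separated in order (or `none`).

1, 2, 3, 5, 6, 7, 8, 9

1. 'zx' → match
2 → match
3. 'xx' → match
4. 'yzx' → no match
5 → match
6 → match
7. 'yx' → match
8. 'xxxxxxxxyxyx' → match
9. 'x' → match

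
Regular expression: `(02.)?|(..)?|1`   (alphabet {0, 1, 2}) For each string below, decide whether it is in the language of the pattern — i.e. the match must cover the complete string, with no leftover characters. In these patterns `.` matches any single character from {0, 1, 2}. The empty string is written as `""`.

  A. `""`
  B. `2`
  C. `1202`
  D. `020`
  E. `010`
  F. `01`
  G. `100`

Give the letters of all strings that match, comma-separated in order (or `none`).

A → match
B → no match
C → no match
D → match
E → no match
F → match
G → no match

A, D, F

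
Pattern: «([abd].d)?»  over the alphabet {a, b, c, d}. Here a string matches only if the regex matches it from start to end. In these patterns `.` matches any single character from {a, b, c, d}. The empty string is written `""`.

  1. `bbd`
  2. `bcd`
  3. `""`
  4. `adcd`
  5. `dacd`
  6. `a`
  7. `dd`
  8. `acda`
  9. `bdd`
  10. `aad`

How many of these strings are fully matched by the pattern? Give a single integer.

1 → match
2 → match
3 → match
4 → no match
5 → no match
6 → no match
7 → no match
8 → no match
9 → match
10 → match
Total matched: 5

5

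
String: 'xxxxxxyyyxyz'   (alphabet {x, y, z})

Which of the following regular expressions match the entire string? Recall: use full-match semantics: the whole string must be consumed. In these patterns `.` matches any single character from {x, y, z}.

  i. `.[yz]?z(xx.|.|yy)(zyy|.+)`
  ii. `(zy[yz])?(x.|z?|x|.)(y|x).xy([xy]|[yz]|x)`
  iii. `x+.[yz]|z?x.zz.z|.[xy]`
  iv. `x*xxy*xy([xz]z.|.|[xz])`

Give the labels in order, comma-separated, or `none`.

iv

i → no match
ii → no match
iii → no match
iv → match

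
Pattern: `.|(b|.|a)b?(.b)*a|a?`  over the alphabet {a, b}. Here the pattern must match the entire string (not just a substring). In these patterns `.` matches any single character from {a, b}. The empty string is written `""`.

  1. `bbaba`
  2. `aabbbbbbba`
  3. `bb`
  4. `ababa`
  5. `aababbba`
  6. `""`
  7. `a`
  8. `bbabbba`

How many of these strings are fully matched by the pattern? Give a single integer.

1 → match
2 → match
3 → no match
4 → match
5 → match
6 → match
7 → match
8 → match
Total matched: 7

7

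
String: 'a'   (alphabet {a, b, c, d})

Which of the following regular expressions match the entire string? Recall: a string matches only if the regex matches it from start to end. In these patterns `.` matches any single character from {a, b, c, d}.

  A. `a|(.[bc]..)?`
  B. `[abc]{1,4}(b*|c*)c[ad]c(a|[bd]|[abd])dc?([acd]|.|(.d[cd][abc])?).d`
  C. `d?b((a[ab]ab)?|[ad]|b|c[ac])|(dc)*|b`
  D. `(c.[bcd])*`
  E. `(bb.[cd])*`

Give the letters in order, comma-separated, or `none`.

A

A → match
B → no match — must end with 'd'
C → no match
D → no match
E → no match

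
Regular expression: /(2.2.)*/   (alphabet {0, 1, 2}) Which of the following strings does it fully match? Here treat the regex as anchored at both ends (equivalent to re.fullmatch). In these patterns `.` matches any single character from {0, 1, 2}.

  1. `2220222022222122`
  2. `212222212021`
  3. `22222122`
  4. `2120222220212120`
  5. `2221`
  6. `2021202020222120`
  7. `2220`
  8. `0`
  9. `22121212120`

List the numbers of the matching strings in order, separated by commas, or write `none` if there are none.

1, 2, 3, 4, 5, 6, 7

1 → match
2. `212222212021` → match
3. `22222122` → match
4 → match
5. `2221` → match
6 → match
7. `2220` → match
8. `0` → no match
9. `22121212120` → no match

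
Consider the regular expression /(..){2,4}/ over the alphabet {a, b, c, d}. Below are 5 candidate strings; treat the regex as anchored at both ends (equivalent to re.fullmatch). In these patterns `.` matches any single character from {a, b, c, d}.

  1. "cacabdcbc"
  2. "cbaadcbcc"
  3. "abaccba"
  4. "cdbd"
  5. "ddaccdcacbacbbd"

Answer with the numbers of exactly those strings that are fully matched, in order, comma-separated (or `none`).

4

1 → no match
2 → no match
3 → no match
4 → match
5 → no match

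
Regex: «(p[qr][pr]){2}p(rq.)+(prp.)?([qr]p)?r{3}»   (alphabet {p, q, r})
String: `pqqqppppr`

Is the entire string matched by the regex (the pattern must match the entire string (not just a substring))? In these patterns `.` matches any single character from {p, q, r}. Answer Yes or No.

No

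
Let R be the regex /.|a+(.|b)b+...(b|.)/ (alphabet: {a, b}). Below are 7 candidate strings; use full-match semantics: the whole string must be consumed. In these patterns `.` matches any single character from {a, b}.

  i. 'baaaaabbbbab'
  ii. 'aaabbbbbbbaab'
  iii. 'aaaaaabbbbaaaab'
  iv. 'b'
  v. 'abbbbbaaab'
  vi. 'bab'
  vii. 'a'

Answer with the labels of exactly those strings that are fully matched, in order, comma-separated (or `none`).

ii, iv, v, vii

i. 'baaaaabbbbab' → no match
ii → match
iii → no match
iv. 'b' → match
v. 'abbbbbaaab' → match
vi. 'bab' → no match
vii. 'a' → match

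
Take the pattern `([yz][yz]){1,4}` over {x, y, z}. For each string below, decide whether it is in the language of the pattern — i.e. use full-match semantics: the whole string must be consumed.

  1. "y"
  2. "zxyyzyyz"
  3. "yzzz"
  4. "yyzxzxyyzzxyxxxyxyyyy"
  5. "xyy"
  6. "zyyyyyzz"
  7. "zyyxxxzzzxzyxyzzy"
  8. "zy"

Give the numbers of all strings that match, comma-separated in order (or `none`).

3, 6, 8

1 → no match
2 → no match
3 → match
4 → no match
5 → no match
6 → match
7 → no match
8 → match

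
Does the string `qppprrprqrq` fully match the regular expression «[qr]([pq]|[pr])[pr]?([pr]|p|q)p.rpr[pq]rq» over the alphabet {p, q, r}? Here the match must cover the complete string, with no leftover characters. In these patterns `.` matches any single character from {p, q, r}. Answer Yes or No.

Yes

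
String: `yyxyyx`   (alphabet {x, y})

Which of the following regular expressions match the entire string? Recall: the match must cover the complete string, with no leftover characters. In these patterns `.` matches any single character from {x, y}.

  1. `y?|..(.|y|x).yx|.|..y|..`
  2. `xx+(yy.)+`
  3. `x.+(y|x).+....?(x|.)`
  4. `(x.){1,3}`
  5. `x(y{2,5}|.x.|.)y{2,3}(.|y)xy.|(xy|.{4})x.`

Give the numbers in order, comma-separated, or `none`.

1

1 → match
2 → no match — must start with `xx`
3 → no match — must start with `x`
4 → no match — must start with `x`
5 → no match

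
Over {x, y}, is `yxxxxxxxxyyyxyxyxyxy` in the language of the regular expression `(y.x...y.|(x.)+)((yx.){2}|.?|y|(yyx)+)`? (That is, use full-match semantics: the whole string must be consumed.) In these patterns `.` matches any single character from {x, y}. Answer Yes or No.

No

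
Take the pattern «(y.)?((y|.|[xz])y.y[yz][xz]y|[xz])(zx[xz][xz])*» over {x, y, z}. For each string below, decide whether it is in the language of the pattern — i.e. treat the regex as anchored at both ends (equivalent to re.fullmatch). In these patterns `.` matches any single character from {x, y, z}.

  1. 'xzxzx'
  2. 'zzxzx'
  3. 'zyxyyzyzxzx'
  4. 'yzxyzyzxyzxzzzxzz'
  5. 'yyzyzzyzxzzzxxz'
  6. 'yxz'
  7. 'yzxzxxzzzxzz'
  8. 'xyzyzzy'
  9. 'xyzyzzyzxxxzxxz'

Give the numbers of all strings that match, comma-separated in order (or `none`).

1 → match
2 → match
3 → match
4 → match
5 → match
6 → match
7 → no match
8 → match
9 → match

1, 2, 3, 4, 5, 6, 8, 9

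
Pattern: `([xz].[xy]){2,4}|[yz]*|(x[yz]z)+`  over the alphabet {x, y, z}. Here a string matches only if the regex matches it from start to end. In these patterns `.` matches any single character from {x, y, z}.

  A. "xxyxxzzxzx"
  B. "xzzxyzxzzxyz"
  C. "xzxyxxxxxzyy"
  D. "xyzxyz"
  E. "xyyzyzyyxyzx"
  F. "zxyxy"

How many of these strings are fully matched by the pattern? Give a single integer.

A → no match
B → match
C → no match
D → match
E → no match
F → no match
Total matched: 2

2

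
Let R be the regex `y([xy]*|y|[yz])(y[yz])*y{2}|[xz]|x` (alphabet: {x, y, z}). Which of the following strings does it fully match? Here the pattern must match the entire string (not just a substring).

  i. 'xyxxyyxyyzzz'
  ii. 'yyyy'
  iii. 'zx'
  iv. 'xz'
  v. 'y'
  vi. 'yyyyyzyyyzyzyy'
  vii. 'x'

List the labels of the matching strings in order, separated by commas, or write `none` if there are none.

i. 'xyxxyyxyyzzz' → no match
ii. 'yyyy' → match
iii. 'zx' → no match
iv. 'xz' → no match
v. 'y' → no match
vi → match
vii. 'x' → match

ii, vi, vii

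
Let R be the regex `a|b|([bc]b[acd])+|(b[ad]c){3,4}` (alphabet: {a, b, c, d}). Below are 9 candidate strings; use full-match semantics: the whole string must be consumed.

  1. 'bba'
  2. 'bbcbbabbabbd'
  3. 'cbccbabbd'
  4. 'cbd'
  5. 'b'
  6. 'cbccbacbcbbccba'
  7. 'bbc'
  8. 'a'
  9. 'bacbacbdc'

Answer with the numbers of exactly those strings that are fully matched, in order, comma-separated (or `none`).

1, 2, 3, 4, 5, 6, 7, 8, 9

1 → match
2 → match
3 → match
4 → match
5 → match
6 → match
7 → match
8 → match
9 → match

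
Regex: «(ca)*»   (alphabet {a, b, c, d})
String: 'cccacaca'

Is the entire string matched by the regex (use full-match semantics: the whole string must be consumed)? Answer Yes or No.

No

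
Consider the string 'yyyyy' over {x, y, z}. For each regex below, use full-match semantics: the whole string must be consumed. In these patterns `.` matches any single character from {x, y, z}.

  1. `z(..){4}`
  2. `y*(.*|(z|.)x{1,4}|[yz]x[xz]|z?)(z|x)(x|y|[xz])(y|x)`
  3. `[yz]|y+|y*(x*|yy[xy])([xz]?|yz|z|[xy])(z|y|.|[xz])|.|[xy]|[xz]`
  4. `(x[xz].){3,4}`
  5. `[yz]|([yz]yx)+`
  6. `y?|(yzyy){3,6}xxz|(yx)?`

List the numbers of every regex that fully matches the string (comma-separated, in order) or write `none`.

3

1 → no match — must start with 'z'
2 → no match
3 → match
4 → no match — must start with 'x'
5 → no match
6 → no match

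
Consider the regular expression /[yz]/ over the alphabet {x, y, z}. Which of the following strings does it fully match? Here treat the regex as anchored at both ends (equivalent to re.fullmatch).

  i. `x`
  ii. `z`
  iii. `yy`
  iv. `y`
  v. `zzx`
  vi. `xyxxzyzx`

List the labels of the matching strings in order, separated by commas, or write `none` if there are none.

i. `x` → no match
ii. `z` → match
iii. `yy` → no match
iv. `y` → match
v. `zzx` → no match
vi. `xyxxzyzx` → no match

ii, iv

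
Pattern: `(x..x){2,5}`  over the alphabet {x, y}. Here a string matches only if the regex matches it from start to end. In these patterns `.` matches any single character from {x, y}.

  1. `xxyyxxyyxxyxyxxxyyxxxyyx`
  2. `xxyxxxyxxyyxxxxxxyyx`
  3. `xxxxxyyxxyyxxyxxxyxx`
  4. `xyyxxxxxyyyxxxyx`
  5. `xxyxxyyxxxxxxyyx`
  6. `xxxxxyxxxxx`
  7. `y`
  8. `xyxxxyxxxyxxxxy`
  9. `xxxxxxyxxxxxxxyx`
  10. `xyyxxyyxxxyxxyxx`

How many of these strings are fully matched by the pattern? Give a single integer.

1 → no match
2 → match
3 → match
4 → no match
5 → match
6 → no match
7 → no match — must start with `x`
8 → no match — must end with `x`
9 → match
10 → match
Total matched: 5

5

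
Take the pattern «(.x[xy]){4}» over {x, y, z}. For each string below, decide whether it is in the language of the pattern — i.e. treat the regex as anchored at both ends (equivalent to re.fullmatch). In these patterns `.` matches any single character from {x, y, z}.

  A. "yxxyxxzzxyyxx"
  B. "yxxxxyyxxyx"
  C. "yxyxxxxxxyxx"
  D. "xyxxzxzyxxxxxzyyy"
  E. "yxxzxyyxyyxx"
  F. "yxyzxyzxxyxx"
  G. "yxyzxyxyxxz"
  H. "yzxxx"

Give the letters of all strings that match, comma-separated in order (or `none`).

A → no match
B → no match
C → match
D → no match
E → match
F → match
G → no match
H → no match

C, E, F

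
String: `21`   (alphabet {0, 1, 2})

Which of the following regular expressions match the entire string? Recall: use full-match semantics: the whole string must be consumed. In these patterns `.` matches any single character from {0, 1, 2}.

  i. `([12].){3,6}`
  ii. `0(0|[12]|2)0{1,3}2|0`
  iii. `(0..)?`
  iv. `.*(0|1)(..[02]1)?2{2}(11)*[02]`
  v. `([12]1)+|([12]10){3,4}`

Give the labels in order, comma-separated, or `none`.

i → no match
ii → no match — must start with `0`
iii → no match
iv → no match
v → match

v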